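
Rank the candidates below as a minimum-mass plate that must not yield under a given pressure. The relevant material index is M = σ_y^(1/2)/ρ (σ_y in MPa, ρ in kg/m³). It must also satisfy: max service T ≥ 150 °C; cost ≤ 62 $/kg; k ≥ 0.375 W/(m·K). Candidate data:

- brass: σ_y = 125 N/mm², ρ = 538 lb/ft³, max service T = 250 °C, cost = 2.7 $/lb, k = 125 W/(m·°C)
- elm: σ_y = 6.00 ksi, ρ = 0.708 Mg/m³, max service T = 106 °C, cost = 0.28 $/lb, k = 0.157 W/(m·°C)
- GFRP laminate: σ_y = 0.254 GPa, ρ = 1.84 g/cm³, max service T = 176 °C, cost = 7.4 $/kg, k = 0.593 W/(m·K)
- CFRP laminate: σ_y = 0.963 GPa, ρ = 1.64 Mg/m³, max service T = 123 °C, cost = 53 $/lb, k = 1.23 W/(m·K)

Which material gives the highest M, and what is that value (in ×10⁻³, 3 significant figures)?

GFRP laminate, M = 8.66×10⁻³

Screen on constraints: max service T ≥ 150 °C; cost ≤ 62 $/kg; k ≥ 0.375 W/(m·K). Survivors: brass, GFRP laminate.
Putting every candidate on a common basis:
  brass: σ_y = 125.0 MPa, ρ = 8618 kg/m³
  GFRP laminate: σ_y = 254.0 MPa, ρ = 1840 kg/m³
  GFRP laminate: M = 8.66×10⁻³
  brass: M = 1.30×10⁻³
GFRP laminate has the largest M.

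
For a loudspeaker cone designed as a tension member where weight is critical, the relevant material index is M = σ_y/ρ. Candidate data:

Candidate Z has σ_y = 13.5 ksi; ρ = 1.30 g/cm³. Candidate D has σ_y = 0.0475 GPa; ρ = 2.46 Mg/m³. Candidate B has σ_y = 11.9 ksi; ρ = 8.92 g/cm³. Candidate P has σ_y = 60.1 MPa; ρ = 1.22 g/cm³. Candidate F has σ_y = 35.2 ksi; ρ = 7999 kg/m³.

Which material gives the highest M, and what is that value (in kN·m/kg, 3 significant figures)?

candidate Z, M = 71.6 kN·m/kg

Putting every candidate on a common basis:
  candidate Z: σ_y = 93.08 MPa, ρ = 1300 kg/m³
  candidate D: σ_y = 47.50 MPa, ρ = 2460 kg/m³
  candidate B: σ_y = 82.05 MPa, ρ = 8920 kg/m³
  candidate P: σ_y = 60.10 MPa, ρ = 1220 kg/m³
  candidate F: σ_y = 242.7 MPa, ρ = 7999 kg/m³
  candidate Z: M = 71.6 kN·m/kg
  candidate P: M = 49.3 kN·m/kg
  candidate F: M = 30.3 kN·m/kg
  candidate D: M = 19.3 kN·m/kg
  candidate B: M = 9.20 kN·m/kg
The maximum is for candidate Z.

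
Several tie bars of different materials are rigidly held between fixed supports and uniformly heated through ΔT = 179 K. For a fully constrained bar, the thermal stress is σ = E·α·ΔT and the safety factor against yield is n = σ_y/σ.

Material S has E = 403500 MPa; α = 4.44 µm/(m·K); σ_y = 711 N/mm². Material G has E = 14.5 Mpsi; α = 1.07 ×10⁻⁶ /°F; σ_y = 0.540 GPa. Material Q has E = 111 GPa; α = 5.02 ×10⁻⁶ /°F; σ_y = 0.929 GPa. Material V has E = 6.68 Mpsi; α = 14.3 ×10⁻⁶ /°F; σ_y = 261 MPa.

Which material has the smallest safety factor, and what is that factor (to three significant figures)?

material V, n = 1.23

Per material, after unit conversion:
  material S: E = 403.5, α = 4.44, σ_y = 711.0 → σ = 321 MPa, n = 2.22
  material G: E = 99.97, α = 1.93, σ_y = 540.0 → σ = 34.5 MPa, n = 15.7
  material Q: E = 111.0, α = 9.04, σ_y = 929.0 → σ = 180 MPa, n = 5.17
  material V: E = 46.06, α = 25.7, σ_y = 261.0 → σ = 212 MPa, n = 1.23
Material V has the lowest safety factor, n = 1.23.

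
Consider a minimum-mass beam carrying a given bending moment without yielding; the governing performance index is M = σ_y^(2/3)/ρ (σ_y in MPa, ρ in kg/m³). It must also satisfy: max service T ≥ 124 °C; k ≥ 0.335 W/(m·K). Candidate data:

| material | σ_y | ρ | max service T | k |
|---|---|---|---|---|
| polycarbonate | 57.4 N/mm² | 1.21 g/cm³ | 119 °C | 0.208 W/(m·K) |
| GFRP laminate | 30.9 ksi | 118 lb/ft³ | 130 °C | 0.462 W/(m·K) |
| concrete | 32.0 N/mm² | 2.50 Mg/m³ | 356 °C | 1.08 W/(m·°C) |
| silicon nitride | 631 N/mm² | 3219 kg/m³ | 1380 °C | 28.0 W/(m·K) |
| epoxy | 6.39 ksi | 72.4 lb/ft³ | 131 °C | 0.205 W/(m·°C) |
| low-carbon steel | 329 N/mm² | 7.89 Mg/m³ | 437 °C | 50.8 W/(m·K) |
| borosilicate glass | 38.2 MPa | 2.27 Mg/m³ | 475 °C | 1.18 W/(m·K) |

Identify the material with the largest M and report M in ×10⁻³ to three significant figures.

Screen on constraints: max service T ≥ 124 °C; k ≥ 0.335 W/(m·K). Survivors: GFRP laminate, concrete, silicon nitride, low-carbon steel, borosilicate glass.
After converting to SI:
  GFRP laminate: σ_y = 213.0 MPa, ρ = 1890 kg/m³
  concrete: σ_y = 32.00 MPa, ρ = 2500 kg/m³
  silicon nitride: σ_y = 631.0 MPa, ρ = 3219 kg/m³
  low-carbon steel: σ_y = 329.0 MPa, ρ = 7890 kg/m³
  borosilicate glass: σ_y = 38.20 MPa, ρ = 2270 kg/m³
  silicon nitride: M = 22.9×10⁻³
  GFRP laminate: M = 18.9×10⁻³
  low-carbon steel: M = 6.04×10⁻³
  borosilicate glass: M = 5.00×10⁻³
  concrete: M = 4.03×10⁻³
Silicon nitride has the largest M.

silicon nitride, M = 22.9×10⁻³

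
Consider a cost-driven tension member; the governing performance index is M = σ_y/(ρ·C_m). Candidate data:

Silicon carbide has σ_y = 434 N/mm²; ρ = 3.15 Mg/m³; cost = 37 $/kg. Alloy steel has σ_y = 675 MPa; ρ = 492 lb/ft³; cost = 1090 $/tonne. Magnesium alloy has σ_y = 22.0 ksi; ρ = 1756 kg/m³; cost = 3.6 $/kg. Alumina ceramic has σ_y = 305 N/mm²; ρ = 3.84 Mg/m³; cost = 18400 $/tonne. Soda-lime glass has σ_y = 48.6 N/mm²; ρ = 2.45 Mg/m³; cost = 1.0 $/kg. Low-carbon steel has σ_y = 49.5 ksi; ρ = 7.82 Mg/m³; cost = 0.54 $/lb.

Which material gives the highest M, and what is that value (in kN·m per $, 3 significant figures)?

alloy steel, M = 78.6 kN·m per $

Putting every candidate on a common basis:
  silicon carbide: σ_y = 434.0 MPa, ρ = 3150 kg/m³, cost = 37.00 $/kg
  alloy steel: σ_y = 675.0 MPa, ρ = 7881 kg/m³, cost = 1.090 $/kg
  magnesium alloy: σ_y = 151.7 MPa, ρ = 1756 kg/m³, cost = 3.600 $/kg
  alumina ceramic: σ_y = 305.0 MPa, ρ = 3840 kg/m³, cost = 18.40 $/kg
  soda-lime glass: σ_y = 48.60 MPa, ρ = 2450 kg/m³, cost = 1.000 $/kg
  low-carbon steel: σ_y = 341.3 MPa, ρ = 7820 kg/m³, cost = 1.190 $/kg
  alloy steel: M = 78.6 kN·m per $
  low-carbon steel: M = 36.7 kN·m per $
  magnesium alloy: M = 24.0 kN·m per $
  soda-lime glass: M = 19.8 kN·m per $
  alumina ceramic: M = 4.32 kN·m per $
  silicon carbide: M = 3.72 kN·m per $
Highest index: alloy steel.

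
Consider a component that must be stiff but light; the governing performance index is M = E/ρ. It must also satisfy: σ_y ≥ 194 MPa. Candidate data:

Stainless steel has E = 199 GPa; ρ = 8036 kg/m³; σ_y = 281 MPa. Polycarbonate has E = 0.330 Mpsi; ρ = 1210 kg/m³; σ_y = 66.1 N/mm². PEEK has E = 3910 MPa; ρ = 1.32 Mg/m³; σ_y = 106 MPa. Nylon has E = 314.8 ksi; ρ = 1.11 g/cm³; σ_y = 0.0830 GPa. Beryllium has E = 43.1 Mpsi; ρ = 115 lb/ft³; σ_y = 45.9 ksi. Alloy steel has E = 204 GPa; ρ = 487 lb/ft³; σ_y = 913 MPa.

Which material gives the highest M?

beryllium

Screen on constraints: σ_y ≥ 194 MPa. Survivors: stainless steel, beryllium, alloy steel.
After converting to SI:
  stainless steel: E = 199.0 GPa, ρ = 8036 kg/m³
  beryllium: E = 297.2 GPa, ρ = 1842 kg/m³
  alloy steel: E = 204.0 GPa, ρ = 7801 kg/m³
  beryllium: M = 161 MN·m/kg
  alloy steel: M = 26.2 MN·m/kg
  stainless steel: M = 24.8 MN·m/kg
Beryllium has the largest M.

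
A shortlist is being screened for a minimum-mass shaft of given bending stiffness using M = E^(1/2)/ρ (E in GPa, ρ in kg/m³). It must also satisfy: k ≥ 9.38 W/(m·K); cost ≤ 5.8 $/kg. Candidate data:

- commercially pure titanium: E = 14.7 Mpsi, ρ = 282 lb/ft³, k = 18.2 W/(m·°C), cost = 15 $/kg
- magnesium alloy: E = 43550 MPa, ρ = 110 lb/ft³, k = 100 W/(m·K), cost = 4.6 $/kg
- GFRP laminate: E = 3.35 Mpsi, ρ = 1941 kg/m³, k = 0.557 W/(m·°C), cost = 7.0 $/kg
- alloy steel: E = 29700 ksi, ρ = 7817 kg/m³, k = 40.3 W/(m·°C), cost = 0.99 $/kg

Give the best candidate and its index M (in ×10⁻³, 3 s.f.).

Screen on constraints: k ≥ 9.38 W/(m·K); cost ≤ 5.8 $/kg. Survivors: magnesium alloy, alloy steel.
Putting every candidate on a common basis:
  magnesium alloy: E = 43.55 GPa, ρ = 1762 kg/m³
  alloy steel: E = 204.8 GPa, ρ = 7817 kg/m³
  magnesium alloy: M = 3.75×10⁻³
  alloy steel: M = 1.83×10⁻³
Highest index: magnesium alloy.

magnesium alloy, M = 3.75×10⁻³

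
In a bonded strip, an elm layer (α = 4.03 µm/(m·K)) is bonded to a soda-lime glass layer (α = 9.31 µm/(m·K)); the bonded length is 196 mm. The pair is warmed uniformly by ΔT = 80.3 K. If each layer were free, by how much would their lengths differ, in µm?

Δα = |4.03 − 9.31|×10⁻⁶/K = 5.28×10⁻⁶/K.
ΔL_mismatch = Δα·L·ΔT = 5.28×10⁻⁶ × 196.0 mm × 80.3 K = 83.1 µm.

83.1 µm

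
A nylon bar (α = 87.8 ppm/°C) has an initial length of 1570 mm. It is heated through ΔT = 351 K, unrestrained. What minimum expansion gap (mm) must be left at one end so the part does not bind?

48.4 mm

ΔL = α·L₀·ΔT = 87.8×10⁻⁶ × 1570 mm × 351.0 K = 48.4 mm.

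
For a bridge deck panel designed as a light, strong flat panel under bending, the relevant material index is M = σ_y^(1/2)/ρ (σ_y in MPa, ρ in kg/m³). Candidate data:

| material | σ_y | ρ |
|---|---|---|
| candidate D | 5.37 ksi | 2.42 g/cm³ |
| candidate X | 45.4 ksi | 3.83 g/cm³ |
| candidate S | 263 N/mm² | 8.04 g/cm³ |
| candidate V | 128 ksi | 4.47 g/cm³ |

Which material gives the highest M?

candidate V

Convert each candidate to consistent units, then evaluate M:
  candidate D: σ_y = 37.02 MPa, ρ = 2420 kg/m³
  candidate X: σ_y = 313.0 MPa, ρ = 3830 kg/m³
  candidate S: σ_y = 263.0 MPa, ρ = 8040 kg/m³
  candidate V: σ_y = 882.5 MPa, ρ = 4470 kg/m³
  candidate V: M = 6.65×10⁻³
  candidate X: M = 4.62×10⁻³
  candidate D: M = 2.51×10⁻³
  candidate S: M = 2.02×10⁻³
Highest index: candidate V.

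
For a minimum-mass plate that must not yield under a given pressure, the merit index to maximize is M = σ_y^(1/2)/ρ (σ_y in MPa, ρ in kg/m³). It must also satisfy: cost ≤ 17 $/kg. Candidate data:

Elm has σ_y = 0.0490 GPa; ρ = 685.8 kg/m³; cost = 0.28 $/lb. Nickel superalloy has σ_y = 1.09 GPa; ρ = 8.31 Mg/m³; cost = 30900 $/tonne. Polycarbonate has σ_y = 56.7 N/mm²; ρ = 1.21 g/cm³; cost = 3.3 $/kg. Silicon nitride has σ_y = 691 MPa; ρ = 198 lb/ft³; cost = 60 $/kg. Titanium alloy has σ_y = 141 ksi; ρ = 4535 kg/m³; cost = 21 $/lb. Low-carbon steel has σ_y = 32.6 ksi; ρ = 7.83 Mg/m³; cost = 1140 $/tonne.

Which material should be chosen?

Screen on constraints: cost ≤ 17 $/kg. Survivors: elm, polycarbonate, low-carbon steel.
In SI units:
  elm: σ_y = 49.00 MPa, ρ = 685.8 kg/m³
  polycarbonate: σ_y = 56.70 MPa, ρ = 1210 kg/m³
  low-carbon steel: σ_y = 224.8 MPa, ρ = 7830 kg/m³
  elm: M = 10.2×10⁻³
  polycarbonate: M = 6.22×10⁻³
  low-carbon steel: M = 1.91×10⁻³
The maximum is for elm.

elm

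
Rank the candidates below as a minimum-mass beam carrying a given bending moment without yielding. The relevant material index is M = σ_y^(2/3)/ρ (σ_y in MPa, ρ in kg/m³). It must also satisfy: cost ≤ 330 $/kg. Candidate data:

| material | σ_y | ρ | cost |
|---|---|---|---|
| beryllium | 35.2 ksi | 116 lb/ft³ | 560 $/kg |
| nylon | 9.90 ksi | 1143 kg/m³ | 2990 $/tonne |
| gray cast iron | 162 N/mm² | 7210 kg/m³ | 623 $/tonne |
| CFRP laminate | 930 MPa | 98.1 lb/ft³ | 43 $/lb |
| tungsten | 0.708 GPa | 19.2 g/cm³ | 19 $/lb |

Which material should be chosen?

Screen on constraints: cost ≤ 330 $/kg. Survivors: nylon, gray cast iron, CFRP laminate, tungsten.
Normalizing units and computing the index:
  nylon: σ_y = 68.26 MPa, ρ = 1143 kg/m³
  gray cast iron: σ_y = 162.0 MPa, ρ = 7210 kg/m³
  CFRP laminate: σ_y = 930.0 MPa, ρ = 1571 kg/m³
  tungsten: σ_y = 708.0 MPa, ρ = 19200 kg/m³
  CFRP laminate: M = 60.6×10⁻³
  nylon: M = 14.6×10⁻³
  tungsten: M = 4.14×10⁻³
  gray cast iron: M = 4.12×10⁻³
Highest index: CFRP laminate.

CFRP laminate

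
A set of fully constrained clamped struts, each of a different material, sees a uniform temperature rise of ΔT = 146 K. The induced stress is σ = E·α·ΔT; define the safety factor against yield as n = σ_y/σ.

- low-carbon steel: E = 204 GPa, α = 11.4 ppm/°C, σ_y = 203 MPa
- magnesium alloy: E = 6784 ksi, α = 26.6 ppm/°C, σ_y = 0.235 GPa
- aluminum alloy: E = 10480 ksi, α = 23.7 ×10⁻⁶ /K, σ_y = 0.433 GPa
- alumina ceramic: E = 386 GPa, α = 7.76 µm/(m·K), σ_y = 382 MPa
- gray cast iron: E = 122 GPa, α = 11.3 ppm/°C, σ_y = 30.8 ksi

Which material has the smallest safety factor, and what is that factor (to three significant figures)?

Converting E to GPa, α to ×10⁻⁶/K, σ_y to MPa, then σ and n for each:
  low-carbon steel: E = 204.0, α = 11.4, σ_y = 203.0 → σ = 340 MPa, n = 0.598
  magnesium alloy: E = 46.77, α = 26.6, σ_y = 235.0 → σ = 182 MPa, n = 1.29
  aluminum alloy: E = 72.26, α = 23.7, σ_y = 433.0 → σ = 250 MPa, n = 1.73
  alumina ceramic: E = 386.0, α = 7.76, σ_y = 382.0 → σ = 437 MPa, n = 0.873
  gray cast iron: E = 122.0, α = 11.3, σ_y = 212.4 → σ = 201 MPa, n = 1.06
Smallest n: low-carbon steel with n = 0.598.

low-carbon steel, n = 0.598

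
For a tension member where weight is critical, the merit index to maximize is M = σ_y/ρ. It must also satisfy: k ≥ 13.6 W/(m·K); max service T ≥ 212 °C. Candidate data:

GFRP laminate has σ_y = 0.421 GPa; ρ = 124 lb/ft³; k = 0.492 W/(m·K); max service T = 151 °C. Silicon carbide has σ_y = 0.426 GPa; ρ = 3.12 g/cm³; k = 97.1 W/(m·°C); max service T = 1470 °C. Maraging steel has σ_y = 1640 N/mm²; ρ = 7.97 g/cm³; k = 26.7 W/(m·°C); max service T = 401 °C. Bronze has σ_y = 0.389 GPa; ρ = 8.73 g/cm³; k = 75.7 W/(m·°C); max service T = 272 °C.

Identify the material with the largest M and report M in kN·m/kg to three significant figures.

maraging steel, M = 206 kN·m/kg

Screen on constraints: k ≥ 13.6 W/(m·K); max service T ≥ 212 °C. Survivors: silicon carbide, maraging steel, bronze.
Putting every candidate on a common basis:
  silicon carbide: σ_y = 426.0 MPa, ρ = 3120 kg/m³
  maraging steel: σ_y = 1640 MPa, ρ = 7970 kg/m³
  bronze: σ_y = 389.0 MPa, ρ = 8730 kg/m³
  maraging steel: M = 206 kN·m/kg
  silicon carbide: M = 137 kN·m/kg
  bronze: M = 44.6 kN·m/kg
Maraging steel ranks first.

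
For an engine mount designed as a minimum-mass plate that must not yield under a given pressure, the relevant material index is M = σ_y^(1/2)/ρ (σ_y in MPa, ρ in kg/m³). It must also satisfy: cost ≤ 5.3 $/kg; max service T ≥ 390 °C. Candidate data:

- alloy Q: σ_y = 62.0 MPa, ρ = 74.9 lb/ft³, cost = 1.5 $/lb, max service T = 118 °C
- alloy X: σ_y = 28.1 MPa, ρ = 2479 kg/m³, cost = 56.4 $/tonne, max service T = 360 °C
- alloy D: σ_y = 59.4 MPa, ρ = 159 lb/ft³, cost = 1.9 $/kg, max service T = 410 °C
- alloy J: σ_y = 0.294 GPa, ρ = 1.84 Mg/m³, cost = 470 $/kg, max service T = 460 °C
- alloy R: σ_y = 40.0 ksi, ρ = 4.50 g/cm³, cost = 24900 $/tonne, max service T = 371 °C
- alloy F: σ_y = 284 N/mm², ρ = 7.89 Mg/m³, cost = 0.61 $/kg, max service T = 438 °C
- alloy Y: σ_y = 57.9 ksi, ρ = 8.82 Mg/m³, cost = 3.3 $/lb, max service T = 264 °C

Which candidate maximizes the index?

alloy D

Screen on constraints: cost ≤ 5.3 $/kg; max service T ≥ 390 °C. Survivors: alloy D, alloy F.
Putting every candidate on a common basis:
  alloy D: σ_y = 59.40 MPa, ρ = 2547 kg/m³
  alloy F: σ_y = 284.0 MPa, ρ = 7890 kg/m³
  alloy D: M = 3.03×10⁻³
  alloy F: M = 2.14×10⁻³
Alloy D has the largest M.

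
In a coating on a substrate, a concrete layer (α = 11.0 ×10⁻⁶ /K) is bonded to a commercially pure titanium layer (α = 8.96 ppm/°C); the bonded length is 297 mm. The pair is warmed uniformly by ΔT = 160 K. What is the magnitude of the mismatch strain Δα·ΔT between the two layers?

Δα = |11.0 − 8.96|×10⁻⁶/K = 2.04×10⁻⁶/K.
Mismatch strain = Δα·ΔT = 2.04×10⁻⁶ × 160.0 = 3.26×10⁻⁴.

3.26×10⁻⁴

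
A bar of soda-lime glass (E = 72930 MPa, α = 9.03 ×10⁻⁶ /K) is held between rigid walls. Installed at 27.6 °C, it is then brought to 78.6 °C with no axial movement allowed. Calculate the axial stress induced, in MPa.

33.6 MPa

E = 72930 MPa = 72.93 GPa.
ΔT = 51.00 K. Constrained thermal stress σ = E·α·ΔT = 72.93×10³ MPa × 9.03×10⁻⁶ × 51.00 = 33.6 MPa (compressive).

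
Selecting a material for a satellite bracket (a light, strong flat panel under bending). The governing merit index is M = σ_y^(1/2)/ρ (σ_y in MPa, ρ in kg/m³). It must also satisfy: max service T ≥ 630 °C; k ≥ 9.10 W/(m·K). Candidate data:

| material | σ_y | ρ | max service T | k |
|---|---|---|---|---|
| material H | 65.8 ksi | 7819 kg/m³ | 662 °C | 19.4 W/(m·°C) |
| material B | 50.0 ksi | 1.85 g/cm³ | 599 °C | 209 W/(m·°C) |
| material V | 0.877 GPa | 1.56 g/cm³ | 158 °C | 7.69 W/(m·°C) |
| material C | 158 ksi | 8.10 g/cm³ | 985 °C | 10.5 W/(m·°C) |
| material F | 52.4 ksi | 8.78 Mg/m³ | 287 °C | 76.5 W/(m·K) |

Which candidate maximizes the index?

Screen on constraints: max service T ≥ 630 °C; k ≥ 9.10 W/(m·K). Survivors: material H, material C.
Normalizing units and computing the index:
  material H: σ_y = 453.7 MPa, ρ = 7819 kg/m³
  material C: σ_y = 1089 MPa, ρ = 8100 kg/m³
  material C: M = 4.07×10⁻³
  material H: M = 2.72×10⁻³
Material C ranks first.

material C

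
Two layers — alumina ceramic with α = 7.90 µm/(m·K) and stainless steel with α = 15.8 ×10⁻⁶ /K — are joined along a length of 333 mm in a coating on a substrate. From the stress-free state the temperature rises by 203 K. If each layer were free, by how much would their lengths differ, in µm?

534 µm

Δα = |7.90 − 15.8|×10⁻⁶/K = 7.90×10⁻⁶/K.
ΔL_mismatch = Δα·L·ΔT = 7.90×10⁻⁶ × 333.0 mm × 203.0 K = 534 µm.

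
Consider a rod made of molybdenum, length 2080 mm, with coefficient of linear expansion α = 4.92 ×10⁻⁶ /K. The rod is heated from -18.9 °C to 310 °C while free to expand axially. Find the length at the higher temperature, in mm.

2083.4 mm

ΔT = 310 − (-18.9) = 328.9 K.
ΔL = α·L₀·ΔT = 4.92×10⁻⁶ × 2080 mm × 328.9 K = 3.37 mm.
L = L₀ + ΔL = 2080 + 3.37 = 2083.4 mm.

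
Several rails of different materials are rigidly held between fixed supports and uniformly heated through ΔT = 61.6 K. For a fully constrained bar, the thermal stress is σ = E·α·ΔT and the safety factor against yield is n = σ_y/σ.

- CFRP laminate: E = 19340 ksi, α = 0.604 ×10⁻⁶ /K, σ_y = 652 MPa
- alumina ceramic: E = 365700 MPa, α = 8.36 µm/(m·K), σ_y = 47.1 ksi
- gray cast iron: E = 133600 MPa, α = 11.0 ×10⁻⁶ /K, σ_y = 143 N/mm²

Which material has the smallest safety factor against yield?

gray cast iron

With everything in SI (GPa, ×10⁻⁶/K, MPa):
  CFRP laminate: E = 133.3, α = 0.604, σ_y = 652.0 → σ = 4.96 MPa, n = 131
  alumina ceramic: E = 365.7, α = 8.36, σ_y = 324.7 → σ = 188 MPa, n = 1.72
  gray cast iron: E = 133.6, α = 11.0, σ_y = 143.0 → σ = 90.5 MPa, n = 1.58
Gray cast iron has the lowest safety factor, n = 1.58.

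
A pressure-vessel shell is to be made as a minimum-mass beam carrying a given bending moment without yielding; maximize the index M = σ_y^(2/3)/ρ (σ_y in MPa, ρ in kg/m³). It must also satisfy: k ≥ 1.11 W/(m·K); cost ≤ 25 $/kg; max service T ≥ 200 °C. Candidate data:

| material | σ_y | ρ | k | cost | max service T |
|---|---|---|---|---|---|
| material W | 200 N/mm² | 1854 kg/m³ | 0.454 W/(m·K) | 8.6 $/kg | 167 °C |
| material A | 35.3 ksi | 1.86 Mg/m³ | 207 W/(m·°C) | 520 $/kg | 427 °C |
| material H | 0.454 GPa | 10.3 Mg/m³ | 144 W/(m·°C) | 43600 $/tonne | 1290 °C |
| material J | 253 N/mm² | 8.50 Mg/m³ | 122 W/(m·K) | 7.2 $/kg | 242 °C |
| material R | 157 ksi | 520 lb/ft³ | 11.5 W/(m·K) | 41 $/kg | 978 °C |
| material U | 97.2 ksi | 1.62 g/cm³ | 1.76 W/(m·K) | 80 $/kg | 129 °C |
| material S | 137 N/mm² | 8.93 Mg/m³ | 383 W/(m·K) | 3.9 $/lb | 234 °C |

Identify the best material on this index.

material J

Screen on constraints: k ≥ 1.11 W/(m·K); cost ≤ 25 $/kg; max service T ≥ 200 °C. Survivors: material J, material S.
Normalizing units and computing the index:
  material J: σ_y = 253.0 MPa, ρ = 8500 kg/m³
  material S: σ_y = 137.0 MPa, ρ = 8930 kg/m³
  material J: M = 4.71×10⁻³
  material S: M = 2.98×10⁻³
Highest index: material J.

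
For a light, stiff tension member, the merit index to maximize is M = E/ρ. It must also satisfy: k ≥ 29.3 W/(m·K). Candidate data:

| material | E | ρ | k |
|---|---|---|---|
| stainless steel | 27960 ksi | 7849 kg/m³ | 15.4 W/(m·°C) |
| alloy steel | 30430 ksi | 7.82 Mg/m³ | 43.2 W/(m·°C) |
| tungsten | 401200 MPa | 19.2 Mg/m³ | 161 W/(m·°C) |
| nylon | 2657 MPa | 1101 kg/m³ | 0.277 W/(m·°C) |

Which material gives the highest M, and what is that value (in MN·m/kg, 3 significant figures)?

Screen on constraints: k ≥ 29.3 W/(m·K). Survivors: alloy steel, tungsten.
In SI units:
  alloy steel: E = 209.8 GPa, ρ = 7820 kg/m³
  tungsten: E = 401.2 GPa, ρ = 19200 kg/m³
  alloy steel: M = 26.8 MN·m/kg
  tungsten: M = 20.9 MN·m/kg
The maximum is for alloy steel.

alloy steel, M = 26.8 MN·m/kg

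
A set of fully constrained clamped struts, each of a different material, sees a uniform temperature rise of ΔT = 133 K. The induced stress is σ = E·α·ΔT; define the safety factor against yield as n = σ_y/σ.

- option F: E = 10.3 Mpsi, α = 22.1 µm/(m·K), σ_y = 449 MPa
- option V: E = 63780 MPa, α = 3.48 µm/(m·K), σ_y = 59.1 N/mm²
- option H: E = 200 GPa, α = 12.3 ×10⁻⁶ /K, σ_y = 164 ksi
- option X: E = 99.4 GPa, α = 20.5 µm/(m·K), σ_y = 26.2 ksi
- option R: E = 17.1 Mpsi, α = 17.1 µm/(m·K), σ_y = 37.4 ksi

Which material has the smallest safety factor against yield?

Per material, after unit conversion:
  option F: E = 71.02, α = 22.1, σ_y = 449.0 → σ = 209 MPa, n = 2.15
  option V: E = 63.78, α = 3.48, σ_y = 59.10 → σ = 29.5 MPa, n = 2.00
  option H: E = 200.0, α = 12.3, σ_y = 1131 → σ = 327 MPa, n = 3.46
  option X: E = 99.40, α = 20.5, σ_y = 180.6 → σ = 271 MPa, n = 0.667
  option R: E = 117.9, α = 17.1, σ_y = 257.9 → σ = 268 MPa, n = 0.962
The minimum is option X at n = 0.667.

option X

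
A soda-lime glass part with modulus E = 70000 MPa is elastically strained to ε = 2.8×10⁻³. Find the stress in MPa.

E = 70000 MPa = 70.00 GPa.
σ = E·ε = 70000 MPa × 2.8×10⁻³ = 196 MPa.

196 MPa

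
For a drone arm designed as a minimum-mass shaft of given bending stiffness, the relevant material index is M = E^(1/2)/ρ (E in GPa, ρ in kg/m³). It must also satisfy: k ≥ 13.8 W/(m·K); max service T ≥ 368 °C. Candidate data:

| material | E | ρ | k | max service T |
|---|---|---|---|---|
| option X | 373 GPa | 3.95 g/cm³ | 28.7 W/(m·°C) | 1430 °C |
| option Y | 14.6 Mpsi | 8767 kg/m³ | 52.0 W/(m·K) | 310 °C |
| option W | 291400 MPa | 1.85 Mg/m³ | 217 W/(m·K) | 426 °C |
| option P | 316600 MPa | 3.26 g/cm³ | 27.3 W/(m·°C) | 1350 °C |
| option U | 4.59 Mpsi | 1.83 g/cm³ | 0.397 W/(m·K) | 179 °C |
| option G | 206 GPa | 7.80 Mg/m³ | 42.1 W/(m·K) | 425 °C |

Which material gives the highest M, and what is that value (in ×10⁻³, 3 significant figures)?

Screen on constraints: k ≥ 13.8 W/(m·K); max service T ≥ 368 °C. Survivors: option X, option W, option P, option G.
Putting every candidate on a common basis:
  option X: E = 373.0 GPa, ρ = 3950 kg/m³
  option W: E = 291.4 GPa, ρ = 1850 kg/m³
  option P: E = 316.6 GPa, ρ = 3260 kg/m³
  option G: E = 206.0 GPa, ρ = 7800 kg/m³
  option W: M = 9.23×10⁻³
  option P: M = 5.46×10⁻³
  option X: M = 4.89×10⁻³
  option G: M = 1.84×10⁻³
The maximum is for option W.

option W, M = 9.23×10⁻³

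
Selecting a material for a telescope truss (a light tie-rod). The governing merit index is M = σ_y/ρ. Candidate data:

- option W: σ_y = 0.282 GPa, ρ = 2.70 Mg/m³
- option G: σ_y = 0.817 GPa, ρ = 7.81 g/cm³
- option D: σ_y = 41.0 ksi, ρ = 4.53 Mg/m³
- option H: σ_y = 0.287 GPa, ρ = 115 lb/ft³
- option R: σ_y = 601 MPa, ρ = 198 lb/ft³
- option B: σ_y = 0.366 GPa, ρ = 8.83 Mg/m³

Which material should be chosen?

option R

In SI units:
  option W: σ_y = 282.0 MPa, ρ = 2700 kg/m³
  option G: σ_y = 817.0 MPa, ρ = 7810 kg/m³
  option D: σ_y = 282.7 MPa, ρ = 4530 kg/m³
  option H: σ_y = 287.0 MPa, ρ = 1842 kg/m³
  option R: σ_y = 601.0 MPa, ρ = 3172 kg/m³
  option B: σ_y = 366.0 MPa, ρ = 8830 kg/m³
  option R: M = 189 kN·m/kg
  option H: M = 156 kN·m/kg
  option G: M = 105 kN·m/kg
  option W: M = 104 kN·m/kg
  option D: M = 62.4 kN·m/kg
  option B: M = 41.4 kN·m/kg
Option R ranks first.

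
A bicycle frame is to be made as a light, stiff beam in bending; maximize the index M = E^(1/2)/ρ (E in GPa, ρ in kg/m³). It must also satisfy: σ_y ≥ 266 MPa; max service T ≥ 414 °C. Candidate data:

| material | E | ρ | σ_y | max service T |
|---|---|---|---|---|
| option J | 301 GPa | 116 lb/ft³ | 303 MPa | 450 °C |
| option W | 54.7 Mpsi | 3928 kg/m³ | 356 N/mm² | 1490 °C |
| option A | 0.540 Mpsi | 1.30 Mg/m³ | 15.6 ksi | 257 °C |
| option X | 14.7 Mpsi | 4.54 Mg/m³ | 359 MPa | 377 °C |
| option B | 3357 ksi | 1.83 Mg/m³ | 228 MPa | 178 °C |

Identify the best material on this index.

option J

Screen on constraints: σ_y ≥ 266 MPa; max service T ≥ 414 °C. Survivors: option J, option W.
Normalizing units and computing the index:
  option J: E = 301.0 GPa, ρ = 1858 kg/m³
  option W: E = 377.1 GPa, ρ = 3928 kg/m³
  option J: M = 9.34×10⁻³
  option W: M = 4.94×10⁻³
Option J ranks first.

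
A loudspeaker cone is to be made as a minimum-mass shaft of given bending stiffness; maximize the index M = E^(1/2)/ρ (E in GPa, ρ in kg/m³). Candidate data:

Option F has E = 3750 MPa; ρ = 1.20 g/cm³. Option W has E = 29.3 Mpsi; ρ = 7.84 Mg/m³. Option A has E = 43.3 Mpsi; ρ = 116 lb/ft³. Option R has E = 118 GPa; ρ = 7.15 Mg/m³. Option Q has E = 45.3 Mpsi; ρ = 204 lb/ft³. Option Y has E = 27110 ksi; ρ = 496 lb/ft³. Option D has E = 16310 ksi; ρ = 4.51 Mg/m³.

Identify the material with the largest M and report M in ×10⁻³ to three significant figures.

After converting to SI:
  option F: E = 3.750 GPa, ρ = 1200 kg/m³
  option W: E = 202.0 GPa, ρ = 7840 kg/m³
  option A: E = 298.5 GPa, ρ = 1858 kg/m³
  option R: E = 118.0 GPa, ρ = 7150 kg/m³
  option Q: E = 312.3 GPa, ρ = 3268 kg/m³
  option Y: E = 186.9 GPa, ρ = 7945 kg/m³
  option D: E = 112.5 GPa, ρ = 4510 kg/m³
  option A: M = 9.30×10⁻³
  option Q: M = 5.41×10⁻³
  option D: M = 2.35×10⁻³
  option W: M = 1.81×10⁻³
  option Y: M = 1.72×10⁻³
  option F: M = 1.61×10⁻³
  option R: M = 1.52×10⁻³
Option A ranks first.

option A, M = 9.30×10⁻³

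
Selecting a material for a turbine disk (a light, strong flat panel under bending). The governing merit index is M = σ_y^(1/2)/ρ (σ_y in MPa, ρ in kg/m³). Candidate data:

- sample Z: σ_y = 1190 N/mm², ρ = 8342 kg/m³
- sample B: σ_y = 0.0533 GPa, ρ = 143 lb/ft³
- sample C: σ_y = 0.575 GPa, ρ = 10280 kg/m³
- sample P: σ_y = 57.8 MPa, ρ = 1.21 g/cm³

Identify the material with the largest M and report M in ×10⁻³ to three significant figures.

sample P, M = 6.28×10⁻³

Putting every candidate on a common basis:
  sample Z: σ_y = 1190 MPa, ρ = 8342 kg/m³
  sample B: σ_y = 53.30 MPa, ρ = 2291 kg/m³
  sample C: σ_y = 575.0 MPa, ρ = 10280 kg/m³
  sample P: σ_y = 57.80 MPa, ρ = 1210 kg/m³
  sample P: M = 6.28×10⁻³
  sample Z: M = 4.14×10⁻³
  sample B: M = 3.19×10⁻³
  sample C: M = 2.33×10⁻³
The maximum is for sample P.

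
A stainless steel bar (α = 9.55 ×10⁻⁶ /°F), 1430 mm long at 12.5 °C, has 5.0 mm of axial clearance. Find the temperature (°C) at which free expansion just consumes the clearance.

α = 9.55×10⁻⁶/°F × 9/5 = 17.2×10⁻⁶/K.
α·L₀·ΔT = 5.0 mm ⇒ ΔT = 5.0 / (17.2×10⁻⁶ × 1430.0) = 203.4 K.
T = 12.5 + 203.4 = 215.9 °C.

216 °C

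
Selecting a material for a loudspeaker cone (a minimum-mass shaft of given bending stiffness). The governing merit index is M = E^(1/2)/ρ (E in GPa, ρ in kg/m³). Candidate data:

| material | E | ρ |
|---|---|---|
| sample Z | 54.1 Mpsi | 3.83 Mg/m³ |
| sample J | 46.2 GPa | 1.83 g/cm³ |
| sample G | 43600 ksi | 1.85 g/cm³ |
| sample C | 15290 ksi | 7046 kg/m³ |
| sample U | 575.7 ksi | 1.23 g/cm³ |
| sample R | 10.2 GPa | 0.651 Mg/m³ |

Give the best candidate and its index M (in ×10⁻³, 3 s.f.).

sample G, M = 9.37×10⁻³

After converting to SI:
  sample Z: E = 373.0 GPa, ρ = 3830 kg/m³
  sample J: E = 46.20 GPa, ρ = 1830 kg/m³
  sample G: E = 300.6 GPa, ρ = 1850 kg/m³
  sample C: E = 105.4 GPa, ρ = 7046 kg/m³
  sample U: E = 3.969 GPa, ρ = 1230 kg/m³
  sample R: E = 10.20 GPa, ρ = 651.0 kg/m³
  sample G: M = 9.37×10⁻³
  sample Z: M = 5.04×10⁻³
  sample R: M = 4.91×10⁻³
  sample J: M = 3.71×10⁻³
  sample U: M = 1.62×10⁻³
  sample C: M = 1.46×10⁻³
Sample G has the largest M.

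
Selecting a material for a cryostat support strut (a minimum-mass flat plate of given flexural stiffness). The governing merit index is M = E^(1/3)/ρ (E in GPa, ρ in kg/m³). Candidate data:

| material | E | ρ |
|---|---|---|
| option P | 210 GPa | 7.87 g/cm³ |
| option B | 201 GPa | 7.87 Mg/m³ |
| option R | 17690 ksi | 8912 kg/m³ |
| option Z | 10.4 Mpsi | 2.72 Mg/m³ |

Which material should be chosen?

option Z

After converting to SI:
  option P: E = 210.0 GPa, ρ = 7870 kg/m³
  option B: E = 201.0 GPa, ρ = 7870 kg/m³
  option R: E = 122.0 GPa, ρ = 8912 kg/m³
  option Z: E = 71.71 GPa, ρ = 2720 kg/m³
  option Z: M = 1.53×10⁻³
  option P: M = 0.755×10⁻³
  option B: M = 0.744×10⁻³
  option R: M = 0.556×10⁻³
Option Z ranks first.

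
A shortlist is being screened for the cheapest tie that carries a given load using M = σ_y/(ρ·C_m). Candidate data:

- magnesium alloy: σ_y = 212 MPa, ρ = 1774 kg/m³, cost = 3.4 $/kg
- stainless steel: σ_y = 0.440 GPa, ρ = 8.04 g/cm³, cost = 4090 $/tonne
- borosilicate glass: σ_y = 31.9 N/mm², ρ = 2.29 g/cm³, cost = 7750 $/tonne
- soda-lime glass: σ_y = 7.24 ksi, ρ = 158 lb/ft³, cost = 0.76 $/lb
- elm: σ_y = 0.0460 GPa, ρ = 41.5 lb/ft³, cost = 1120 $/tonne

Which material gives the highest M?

elm

In SI units:
  magnesium alloy: σ_y = 212.0 MPa, ρ = 1774 kg/m³, cost = 3.400 $/kg
  stainless steel: σ_y = 440.0 MPa, ρ = 8040 kg/m³, cost = 4.090 $/kg
  borosilicate glass: σ_y = 31.90 MPa, ρ = 2290 kg/m³, cost = 7.750 $/kg
  soda-lime glass: σ_y = 49.92 MPa, ρ = 2531 kg/m³, cost = 1.675 $/kg
  elm: σ_y = 46.00 MPa, ρ = 664.8 kg/m³, cost = 1.120 $/kg
  elm: M = 61.8 kN·m per $
  magnesium alloy: M = 35.1 kN·m per $
  stainless steel: M = 13.4 kN·m per $
  soda-lime glass: M = 11.8 kN·m per $
  borosilicate glass: M = 1.80 kN·m per $
The maximum is for elm.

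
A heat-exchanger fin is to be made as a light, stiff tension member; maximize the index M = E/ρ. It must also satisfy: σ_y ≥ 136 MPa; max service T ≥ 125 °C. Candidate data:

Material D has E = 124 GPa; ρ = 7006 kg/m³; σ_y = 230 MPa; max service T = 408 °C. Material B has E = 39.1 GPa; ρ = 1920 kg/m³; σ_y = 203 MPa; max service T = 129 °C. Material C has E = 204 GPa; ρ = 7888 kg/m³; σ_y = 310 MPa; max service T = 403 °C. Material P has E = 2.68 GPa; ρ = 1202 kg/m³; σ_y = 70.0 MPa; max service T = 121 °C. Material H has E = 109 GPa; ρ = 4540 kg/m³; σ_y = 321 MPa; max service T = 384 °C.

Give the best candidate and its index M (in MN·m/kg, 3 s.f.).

material C, M = 25.9 MN·m/kg

Screen on constraints: σ_y ≥ 136 MPa; max service T ≥ 125 °C. Survivors: material D, material B, material C, material H.
Per-candidate index values:
  material C: M = 25.9 MN·m/kg
  material H: M = 24.0 MN·m/kg
  material B: M = 20.4 MN·m/kg
  material D: M = 17.7 MN·m/kg
Material C has the largest M.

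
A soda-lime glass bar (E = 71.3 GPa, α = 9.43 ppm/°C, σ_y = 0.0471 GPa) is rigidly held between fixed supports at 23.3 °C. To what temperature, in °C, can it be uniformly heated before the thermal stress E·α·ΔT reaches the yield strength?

93.4 °C

σ_y = 0.0471 GPa = 47.10 MPa.
E·α·ΔT = 47.10 MPa ⇒ ΔT = 47.10 / (71.30×10³ × 9.43×10⁻⁶) = 70.05 K.
T = 23.3 + 70.05 = 93.35 °C.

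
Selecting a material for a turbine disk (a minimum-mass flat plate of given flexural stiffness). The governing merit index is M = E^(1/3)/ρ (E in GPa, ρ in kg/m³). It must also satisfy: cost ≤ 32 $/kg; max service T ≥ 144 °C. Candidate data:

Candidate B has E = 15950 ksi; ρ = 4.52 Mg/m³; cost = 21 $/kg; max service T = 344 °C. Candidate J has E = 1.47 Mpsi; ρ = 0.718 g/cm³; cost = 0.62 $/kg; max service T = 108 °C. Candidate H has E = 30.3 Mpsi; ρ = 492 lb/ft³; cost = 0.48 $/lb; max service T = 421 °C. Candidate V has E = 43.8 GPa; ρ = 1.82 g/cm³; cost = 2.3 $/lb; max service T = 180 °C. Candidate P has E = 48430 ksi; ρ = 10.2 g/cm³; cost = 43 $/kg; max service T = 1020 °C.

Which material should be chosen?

Screen on constraints: cost ≤ 32 $/kg; max service T ≥ 144 °C. Survivors: candidate B, candidate H, candidate V.
In SI units:
  candidate B: E = 110.0 GPa, ρ = 4520 kg/m³
  candidate H: E = 208.9 GPa, ρ = 7881 kg/m³
  candidate V: E = 43.80 GPa, ρ = 1820 kg/m³
  candidate V: M = 1.94×10⁻³
  candidate B: M = 1.06×10⁻³
  candidate H: M = 0.753×10⁻³
Highest index: candidate V.

candidate V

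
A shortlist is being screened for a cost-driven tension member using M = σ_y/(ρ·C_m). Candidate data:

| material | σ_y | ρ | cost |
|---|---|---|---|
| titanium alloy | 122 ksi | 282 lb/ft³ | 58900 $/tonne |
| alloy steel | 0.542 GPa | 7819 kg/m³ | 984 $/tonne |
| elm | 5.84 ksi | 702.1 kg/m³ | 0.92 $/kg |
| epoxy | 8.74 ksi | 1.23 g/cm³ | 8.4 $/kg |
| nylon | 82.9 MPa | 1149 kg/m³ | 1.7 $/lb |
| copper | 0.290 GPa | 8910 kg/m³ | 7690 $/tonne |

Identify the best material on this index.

Normalizing units and computing the index:
  titanium alloy: σ_y = 841.2 MPa, ρ = 4517 kg/m³, cost = 58.90 $/kg
  alloy steel: σ_y = 542.0 MPa, ρ = 7819 kg/m³, cost = 0.9840 $/kg
  elm: σ_y = 40.27 MPa, ρ = 702.1 kg/m³, cost = 0.9200 $/kg
  epoxy: σ_y = 60.26 MPa, ρ = 1230 kg/m³, cost = 8.400 $/kg
  nylon: σ_y = 82.90 MPa, ρ = 1149 kg/m³, cost = 3.748 $/kg
  copper: σ_y = 290.0 MPa, ρ = 8910 kg/m³, cost = 7.690 $/kg
  alloy steel: M = 70.4 kN·m per $
  elm: M = 62.3 kN·m per $
  nylon: M = 19.3 kN·m per $
  epoxy: M = 5.83 kN·m per $
  copper: M = 4.23 kN·m per $
  titanium alloy: M = 3.16 kN·m per $
Highest index: alloy steel.

alloy steel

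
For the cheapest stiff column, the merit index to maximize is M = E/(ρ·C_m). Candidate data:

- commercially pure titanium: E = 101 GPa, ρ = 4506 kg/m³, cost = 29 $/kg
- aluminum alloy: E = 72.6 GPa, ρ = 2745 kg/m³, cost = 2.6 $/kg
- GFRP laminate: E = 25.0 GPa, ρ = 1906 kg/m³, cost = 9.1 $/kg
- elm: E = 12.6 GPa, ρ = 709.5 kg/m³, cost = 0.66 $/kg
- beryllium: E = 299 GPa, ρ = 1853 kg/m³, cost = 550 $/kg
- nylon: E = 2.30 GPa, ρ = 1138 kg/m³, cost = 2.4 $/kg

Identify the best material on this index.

elm

Per-candidate index values:
  elm: M = 26.9 MN·m per $
  aluminum alloy: M = 10.2 MN·m per $
  GFRP laminate: M = 1.44 MN·m per $
  nylon: M = 0.842 MN·m per $
  commercially pure titanium: M = 0.773 MN·m per $
  beryllium: M = 0.293 MN·m per $
Elm has the largest M.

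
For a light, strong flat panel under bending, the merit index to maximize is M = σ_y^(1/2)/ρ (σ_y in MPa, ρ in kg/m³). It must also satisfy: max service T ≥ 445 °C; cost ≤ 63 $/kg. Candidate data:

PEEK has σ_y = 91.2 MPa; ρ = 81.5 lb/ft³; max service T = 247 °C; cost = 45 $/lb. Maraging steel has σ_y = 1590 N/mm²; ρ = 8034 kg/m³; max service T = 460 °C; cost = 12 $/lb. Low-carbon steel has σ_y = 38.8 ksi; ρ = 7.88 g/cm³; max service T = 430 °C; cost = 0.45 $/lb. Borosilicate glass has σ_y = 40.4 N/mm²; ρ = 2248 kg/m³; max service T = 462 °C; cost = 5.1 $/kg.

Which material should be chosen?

Screen on constraints: max service T ≥ 445 °C; cost ≤ 63 $/kg. Survivors: maraging steel, borosilicate glass.
After converting to SI:
  maraging steel: σ_y = 1590 MPa, ρ = 8034 kg/m³
  borosilicate glass: σ_y = 40.40 MPa, ρ = 2248 kg/m³
  maraging steel: M = 4.96×10⁻³
  borosilicate glass: M = 2.83×10⁻³
The maximum is for maraging steel.

maraging steel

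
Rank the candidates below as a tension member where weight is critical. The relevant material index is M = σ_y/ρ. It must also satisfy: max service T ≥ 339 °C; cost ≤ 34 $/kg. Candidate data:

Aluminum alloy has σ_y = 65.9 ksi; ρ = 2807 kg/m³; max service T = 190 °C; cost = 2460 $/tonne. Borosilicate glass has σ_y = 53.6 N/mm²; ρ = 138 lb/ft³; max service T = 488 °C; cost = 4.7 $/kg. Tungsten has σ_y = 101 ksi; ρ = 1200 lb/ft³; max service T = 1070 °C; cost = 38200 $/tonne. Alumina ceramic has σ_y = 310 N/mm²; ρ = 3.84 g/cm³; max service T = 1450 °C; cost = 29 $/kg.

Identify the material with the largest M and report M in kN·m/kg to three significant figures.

alumina ceramic, M = 80.7 kN·m/kg

Screen on constraints: max service T ≥ 339 °C; cost ≤ 34 $/kg. Survivors: borosilicate glass, alumina ceramic.
Convert each candidate to consistent units, then evaluate M:
  borosilicate glass: σ_y = 53.60 MPa, ρ = 2211 kg/m³
  alumina ceramic: σ_y = 310.0 MPa, ρ = 3840 kg/m³
  alumina ceramic: M = 80.7 kN·m/kg
  borosilicate glass: M = 24.2 kN·m/kg
Alumina ceramic ranks first.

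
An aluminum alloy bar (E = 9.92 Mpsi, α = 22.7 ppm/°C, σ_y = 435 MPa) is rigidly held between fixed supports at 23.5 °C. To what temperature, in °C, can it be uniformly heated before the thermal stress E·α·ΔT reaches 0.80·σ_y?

248 °C

E = 9.92 Mpsi = 68.40 GPa.
E·α·ΔT = 348.0 MPa ⇒ ΔT = 348.0 / (68.40×10³ × 22.7×10⁻⁶) = 224.1 K.
T = 23.5 + 224.1 = 247.6 °C.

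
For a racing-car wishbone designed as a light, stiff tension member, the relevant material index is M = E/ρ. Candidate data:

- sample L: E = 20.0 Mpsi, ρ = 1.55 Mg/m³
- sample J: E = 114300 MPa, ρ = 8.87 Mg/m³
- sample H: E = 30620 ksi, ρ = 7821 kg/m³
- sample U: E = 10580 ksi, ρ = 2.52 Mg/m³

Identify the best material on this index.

After converting to SI:
  sample L: E = 137.9 GPa, ρ = 1550 kg/m³
  sample J: E = 114.3 GPa, ρ = 8870 kg/m³
  sample H: E = 211.1 GPa, ρ = 7821 kg/m³
  sample U: E = 72.95 GPa, ρ = 2520 kg/m³
  sample L: M = 89.0 MN·m/kg
  sample U: M = 28.9 MN·m/kg
  sample H: M = 27.0 MN·m/kg
  sample J: M = 12.9 MN·m/kg
The maximum is for sample L.

sample L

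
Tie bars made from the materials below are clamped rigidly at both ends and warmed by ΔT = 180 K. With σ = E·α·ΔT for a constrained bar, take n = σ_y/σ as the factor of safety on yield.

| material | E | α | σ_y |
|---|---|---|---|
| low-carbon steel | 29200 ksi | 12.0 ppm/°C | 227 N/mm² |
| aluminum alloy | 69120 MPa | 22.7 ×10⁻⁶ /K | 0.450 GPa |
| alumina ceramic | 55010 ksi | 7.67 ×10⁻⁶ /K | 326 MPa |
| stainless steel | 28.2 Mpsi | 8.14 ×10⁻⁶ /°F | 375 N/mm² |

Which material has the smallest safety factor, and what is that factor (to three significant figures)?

low-carbon steel, n = 0.522

In consistent units (E in GPa, α in ×10⁻⁶/K, σ_y in MPa):
  low-carbon steel: E = 201.3, α = 12.0, σ_y = 227.0 → σ = 435 MPa, n = 0.522
  aluminum alloy: E = 69.12, α = 22.7, σ_y = 450.0 → σ = 282 MPa, n = 1.59
  alumina ceramic: E = 379.3, α = 7.67, σ_y = 326.0 → σ = 524 MPa, n = 0.623
  stainless steel: E = 194.4, α = 14.7, σ_y = 375.0 → σ = 513 MPa, n = 0.731
Low-carbon steel has the lowest safety factor, n = 0.522.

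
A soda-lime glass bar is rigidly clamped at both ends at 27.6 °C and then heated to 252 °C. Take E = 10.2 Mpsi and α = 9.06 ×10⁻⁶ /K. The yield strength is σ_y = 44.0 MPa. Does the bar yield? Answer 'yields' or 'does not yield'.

yields

E = 10.2 Mpsi = 70.33 GPa.
ΔT = 224.4 K. Constrained thermal stress σ = E·α·ΔT = 70.33×10³ MPa × 9.06×10⁻⁶ × 224.4 = 143 MPa (compressive).
Compare to σ_y = 44.0 MPa: σ ≥ σ_y, so it yields.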